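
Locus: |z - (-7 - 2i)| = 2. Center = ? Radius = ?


|z - z0| = r is a circle with center z0 and radius r.
Center = (-7, -2), radius = 2

Circle with center (-7, -2) and radius 2


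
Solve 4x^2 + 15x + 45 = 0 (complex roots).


disc = 15^2 - 4*4*45 = 225 - 720 = -495
sqrt(|disc|) = sqrt(495) = 22.2486
Real part = -15/(2*4) = -1.8750
Imag part = 22.2486/(2*4) = 2.7811

-1.8750 ± 2.7811i


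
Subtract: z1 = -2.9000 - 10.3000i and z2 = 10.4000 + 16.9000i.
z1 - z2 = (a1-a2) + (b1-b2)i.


Real: -2.9 - 10.4 = -13.3
Imag: -10.3 - 16.9 = -27.2

-13.3000 - 27.2000i


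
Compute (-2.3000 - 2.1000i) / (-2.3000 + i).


Conjugate of z2 = -2.3000 - i
Numerator: (-2.3000 - 2.1000i)(-2.3000 - i) = 3.1900 + 7.1300i
Denominator: (-2.3)^2 + 1^2 = 6.29
Result = (3.1900 + 7.1300i)/6.29

0.5072 + 1.1335i


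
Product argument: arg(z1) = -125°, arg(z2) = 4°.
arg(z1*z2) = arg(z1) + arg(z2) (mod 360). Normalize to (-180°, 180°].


arg(z1*z2) = -125° + 4° = -121°
Normalized to (-180°, 180°]: -121°

-121°


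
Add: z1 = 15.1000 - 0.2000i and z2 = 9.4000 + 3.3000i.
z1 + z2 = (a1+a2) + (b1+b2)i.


Real: 15.1 + 9.4 = 24.5
Imag: -0.2 + 3.3 = 3.1

24.5000 + 3.1000i


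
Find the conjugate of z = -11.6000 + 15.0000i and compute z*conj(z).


z_bar = -11.6000 - 15.0000i
z*z_bar = (-11.6)^2 + 15^2 = 134.56 + 225 = 359.56

z_bar = -11.6000 - 15.0000i, z*z_bar = 359.56


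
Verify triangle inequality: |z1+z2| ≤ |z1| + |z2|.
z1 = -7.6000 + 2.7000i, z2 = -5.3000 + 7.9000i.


|z1| = sqrt((-7.6)^2 + 2.7^2) = sqrt(65.05) = 8.0654
|z2| = sqrt((-5.3)^2 + 7.9^2) = sqrt(90.5) = 9.5131
z1+z2 = -12.9000 + 10.6000i
|z1+z2| = sqrt(278.77) = 16.6964
|z1|+|z2| = 8.0654 + 9.5131 = 17.5785

|z1+z2| = 16.6964 ≤ |z1|+|z2| = 17.5785 (verified)


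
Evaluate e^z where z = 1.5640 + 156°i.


e^1.5640 = 4.7779
cos(156°) = -0.913545
sin(156°) = 0.406737
Real = 4.7779*(-0.913545) = -4.3648
Imag = 4.7779*0.406737 = 1.9433

-4.3648 + 1.9433i


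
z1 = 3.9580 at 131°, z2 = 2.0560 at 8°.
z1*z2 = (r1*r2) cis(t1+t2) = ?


r = 3.9580 * 2.0560 = 8.1376
theta = 131° + 8° = 139° = 139° (mod 360)

8.1376 cis(139°)


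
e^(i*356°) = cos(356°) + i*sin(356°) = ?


cos(356°) = 0.9976
sin(356°) = -0.0698

e^(i*356°) = 0.9976 - 0.0698i


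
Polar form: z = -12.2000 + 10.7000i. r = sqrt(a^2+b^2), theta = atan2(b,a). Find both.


r = sqrt(148.84+114.49) = sqrt(263.33) = 16.2274
theta = atan2(10.7, -12.2) = 138.7476 degrees

r = 16.2274, theta = 138.7476 degrees


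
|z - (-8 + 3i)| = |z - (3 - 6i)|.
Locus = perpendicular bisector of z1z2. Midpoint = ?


Equal distances means the locus is the perpendicular bisector of z1 and z2.
Midpoint = ((-8+3)/2, (3+(-6))/2) = (-2.5000, -1.5000)

Perpendicular bisector through (-2.5000, -1.5000)


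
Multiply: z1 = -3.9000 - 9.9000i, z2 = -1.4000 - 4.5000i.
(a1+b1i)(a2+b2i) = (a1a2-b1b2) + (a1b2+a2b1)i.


Real = -3.9*(-1.4) - (-9.9)*(-4.5) = 5.46 - 44.55 = -39.09
Imag = -3.9*(-4.5) - (1.4)*(-9.9) = 17.55 + 13.86 = 31.41

-39.0900 + 31.4100i


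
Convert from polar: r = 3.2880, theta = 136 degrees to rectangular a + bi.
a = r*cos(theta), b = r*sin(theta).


a = 3.2880*cos(136°) = 3.2880*(-0.71934) = -2.3652
b = 3.2880*sin(136°) = 3.2880*0.69466 = 2.2840

-2.3652 + 2.2840i


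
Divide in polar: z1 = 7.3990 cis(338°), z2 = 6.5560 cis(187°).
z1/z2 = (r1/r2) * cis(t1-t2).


r = 7.3990 / 6.5560 = 1.1286
theta = 338° - 187° = 151° = 151° (mod 360)

1.1286 cis(151°)


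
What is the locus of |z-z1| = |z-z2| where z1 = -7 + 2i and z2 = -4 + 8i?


Equal distances means the locus is the perpendicular bisector of z1 and z2.
Midpoint = ((-7+(-4))/2, (2+8)/2) = (-5.5000, 5.0000)

Perpendicular bisector through (-5.5000, 5.0000)


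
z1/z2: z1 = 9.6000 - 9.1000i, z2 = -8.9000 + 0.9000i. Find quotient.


Conjugate of z2 = -8.9000 - 0.9000i
Numerator: (9.6000 - 9.1000i)(-8.9000 - 0.9000i) = -93.6300 + 72.3500i
Denominator: (-8.9)^2 + 0.9^2 = 80.02
Result = (-93.6300 + 72.3500i)/80.02

-1.1701 + 0.9041i


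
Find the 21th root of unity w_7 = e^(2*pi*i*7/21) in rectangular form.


Angle = 360*7/21 = 120°
a = cos(120°) = -0.5000
b = sin(120°) = 0.8660

-0.5000 + 0.8660i


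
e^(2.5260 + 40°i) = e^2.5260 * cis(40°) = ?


e^2.5260 = 12.5034
cos(40°) = 0.766044
sin(40°) = 0.642788
Real = 12.5034*0.766044 = 9.5782
Imag = 12.5034*0.642788 = 8.0370

9.5782 + 8.0370i


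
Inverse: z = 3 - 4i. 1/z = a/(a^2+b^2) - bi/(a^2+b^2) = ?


|z|^2 = 9+16 = 25
1/z = (3 + 4i)/25

1/z = 0.1200 + 0.1600i


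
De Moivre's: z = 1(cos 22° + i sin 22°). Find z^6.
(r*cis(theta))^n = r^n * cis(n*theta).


r^6 = 1^6 = 1
n*theta = 6*22° = 132° = 132° (mod 360)
a = 1*cos(132°) = -0.6691
b = 1*sin(132°) = 0.7431

1 cis(132°) = -0.6691 + 0.7431i


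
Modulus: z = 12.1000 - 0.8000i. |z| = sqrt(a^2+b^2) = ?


|z| = sqrt(12.1^2 + (-0.8)^2) = sqrt(146.41 + 0.64) = sqrt(147.05) = 12.1264

|z| = 12.1264


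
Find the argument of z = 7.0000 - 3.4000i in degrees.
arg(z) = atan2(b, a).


Re = 7, Im = -3.4
arg = atan2(-3.4, 7) = -25.9065 degrees

arg(z) = -25.9065 degrees


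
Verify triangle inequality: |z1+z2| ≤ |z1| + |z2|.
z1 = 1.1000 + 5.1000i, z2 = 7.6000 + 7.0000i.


|z1| = sqrt(1.1^2 + 5.1^2) = sqrt(27.22) = 5.2173
|z2| = sqrt(7.6^2 + 7^2) = sqrt(106.76) = 10.3325
z1+z2 = 8.7000 + 12.1000i
|z1+z2| = sqrt(222.1) = 14.9030
|z1|+|z2| = 5.2173 + 10.3325 = 15.5498

|z1+z2| = 14.9030 ≤ |z1|+|z2| = 15.5498 (verified)


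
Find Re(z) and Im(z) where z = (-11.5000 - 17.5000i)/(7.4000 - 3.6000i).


Multiply by conjugate: (-11.5000 - 17.5000i)(7.4000 + 3.6000i) / (7.4^2 + (-3.6)^2)
Numerator real = -11.5*7.4 - (17.5)*(-3.6) = -22.1
Numerator imag = -17.5*7.4 - (-11.5)*(-3.6) = -170.9
Denominator = 67.72
Re(z) = -22.1/67.72 = -0.3263
Im(z) = -170.9/67.72 = -2.5236

Re(z) = -0.3263, Im(z) = -2.5236


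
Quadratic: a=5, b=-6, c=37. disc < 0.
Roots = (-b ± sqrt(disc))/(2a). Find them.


disc = (-6)^2 - 4*5*37 = 36 - 740 = -704
sqrt(|disc|) = sqrt(704) = 26.5330
Real part = 6/(2*5) = 0.6000
Imag part = 26.5330/(2*5) = 2.6533

0.6000 ± 2.6533i


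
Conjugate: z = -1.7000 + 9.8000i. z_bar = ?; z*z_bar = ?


z_bar = -1.7000 - 9.8000i
z*z_bar = (-1.7)^2 + 9.8^2 = 2.89 + 96.04 = 98.93

z_bar = -1.7000 - 9.8000i, z*z_bar = 98.93


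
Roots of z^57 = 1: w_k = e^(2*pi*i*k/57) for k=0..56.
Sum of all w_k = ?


The sum of all 57th roots of unity is 0.
Geometric series: (1 - w^57)/(1 - w) = (1-1)/(1-w) = 0 since w^57 = 1, w ≠ 1.
Alternatively: coefficient of z^56 in z^57 - 1 is 0.

0


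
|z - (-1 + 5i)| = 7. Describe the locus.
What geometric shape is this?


|z - z0| = r is a circle with center z0 and radius r.
Center = (-1, 5), radius = 7

Circle with center (-1, 5) and radius 7


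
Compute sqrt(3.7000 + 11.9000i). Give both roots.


|z| = sqrt(13.69+141.61) = 12.4619
sqrt((|z|+a)/2) = sqrt((12.4619+3.7)/2) = sqrt(8.0810) = 2.8427
sqrt((|z|-a)/2) = sqrt((12.4619-3.7)/2) = sqrt(4.3810) = 2.0931

±(2.8427 + 2.0931i) i.e. 2.8427 + 2.0931i and -2.8427 - 2.0931i


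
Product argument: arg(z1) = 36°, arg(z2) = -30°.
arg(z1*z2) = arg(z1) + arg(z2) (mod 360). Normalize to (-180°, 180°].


arg(z1*z2) = 36° - 30° = 6°
Normalized to (-180°, 180°]: 6°

6°


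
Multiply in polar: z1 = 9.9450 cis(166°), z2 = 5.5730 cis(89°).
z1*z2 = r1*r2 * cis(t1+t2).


r = 9.9450 * 5.5730 = 55.4235
theta = 166° + 89° = 255° = 255° (mod 360)

55.4235 cis(255°)


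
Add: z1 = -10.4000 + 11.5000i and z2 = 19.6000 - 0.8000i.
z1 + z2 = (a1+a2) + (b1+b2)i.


Real: -10.4 + 19.6 = 9.2
Imag: 11.5 - 0.8 = 10.7

9.2000 + 10.7000i


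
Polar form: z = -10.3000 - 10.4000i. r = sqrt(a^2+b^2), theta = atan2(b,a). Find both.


r = sqrt(106.09+108.16) = sqrt(214.25) = 14.6373
theta = atan2(-10.4, -10.3) = -134.7232 degrees

r = 14.6373, theta = -134.7232 degrees


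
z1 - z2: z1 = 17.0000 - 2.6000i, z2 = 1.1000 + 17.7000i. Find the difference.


Real: 17 - 1.1 = 15.9
Imag: -2.6 - 17.7 = -20.3

15.9000 - 20.3000i


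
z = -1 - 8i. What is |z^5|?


|z| = sqrt(1+64) = sqrt(65) = 8.0623
|z^5| = |z|^5 = (sqrt(65))^5 = 65^2 * sqrt(65) = 4225*sqrt(65)

|z^5| = 4225*sqrt(65) ≈ 34063.0390


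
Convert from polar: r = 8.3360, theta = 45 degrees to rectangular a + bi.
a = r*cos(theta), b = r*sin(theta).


a = 8.3360*cos(45°) = 8.3360*0.7071 = 5.8944
b = 8.3360*sin(45°) = 8.3360*0.7071 = 5.8944

5.8944 + 5.8944i


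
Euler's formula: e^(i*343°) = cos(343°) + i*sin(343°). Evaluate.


cos(343°) = 0.9563
sin(343°) = -0.2924

e^(i*343°) = 0.9563 - 0.2924i


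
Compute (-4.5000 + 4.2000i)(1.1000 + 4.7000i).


Real = -4.5*1.1 - 4.2*4.7 = -4.95 - 19.74 = -24.69
Imag = -4.5*4.7 + 1.1*4.2 = -21.15 + 4.62 = -16.53

-24.6900 - 16.5300i


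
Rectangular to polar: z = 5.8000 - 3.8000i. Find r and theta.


r = sqrt(33.64+14.44) = sqrt(48.08) = 6.9340
theta = atan2(-3.8, 5.8) = -33.2317 degrees

r = 6.9340, theta = -33.2317 degrees


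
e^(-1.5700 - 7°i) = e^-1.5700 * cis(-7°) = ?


e^-1.5700 = 0.2080
cos(-7°) = 0.99255
sin(-7°) = -0.1219
Real = 0.2080*0.99255 = 0.2065
Imag = 0.2080*(-0.1219) = -0.0254

0.2065 - 0.0254i


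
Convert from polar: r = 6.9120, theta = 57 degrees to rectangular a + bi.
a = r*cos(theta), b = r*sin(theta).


a = 6.9120*cos(57°) = 6.9120*0.544639 = 3.7645
b = 6.9120*sin(57°) = 6.9120*0.83867 = 5.7969

3.7645 + 5.7969i


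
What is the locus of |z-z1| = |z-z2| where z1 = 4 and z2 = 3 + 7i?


Equal distances means the locus is the perpendicular bisector of z1 and z2.
Midpoint = ((4+3)/2, (0+7)/2) = (3.5000, 3.5000)

Perpendicular bisector through (3.5000, 3.5000)


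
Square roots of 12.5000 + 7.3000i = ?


|z| = sqrt(156.25+53.29) = 14.4755
sqrt((|z|+a)/2) = sqrt((14.4755+12.5)/2) = sqrt(13.4877) = 3.6726
sqrt((|z|-a)/2) = sqrt((14.4755-12.5)/2) = sqrt(0.9877) = 0.9939

±(3.6726 + 0.9939i) i.e. 3.6726 + 0.9939i and -3.6726 - 0.9939i


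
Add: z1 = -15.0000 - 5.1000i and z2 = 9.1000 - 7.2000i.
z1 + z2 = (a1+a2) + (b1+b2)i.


Real: -15 + 9.1 = -5.9
Imag: -5.1 - 7.2 = -12.3

-5.9000 - 12.3000i


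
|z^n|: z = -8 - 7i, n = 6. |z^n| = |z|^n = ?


|z| = sqrt(64+49) = sqrt(113) = 10.6301
|z^6| = |z|^6 = (sqrt(113))^6 = 113^3 = 1442897

|z^6| = 1442897


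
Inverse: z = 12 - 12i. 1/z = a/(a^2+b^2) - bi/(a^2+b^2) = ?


|z|^2 = 144+144 = 288
1/z = (12 + 12i)/288

1/z = 0.0417 + 0.0417i


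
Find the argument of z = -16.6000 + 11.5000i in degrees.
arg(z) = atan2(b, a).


Re = -16.6, Im = 11.5
arg = atan2(11.5, -16.6) = 145.2869 degrees

arg(z) = 145.2869 degrees


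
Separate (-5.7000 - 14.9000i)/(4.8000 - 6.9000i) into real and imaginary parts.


Multiply by conjugate: (-5.7000 - 14.9000i)(4.8000 + 6.9000i) / (4.8^2 + (-6.9)^2)
Numerator real = -5.7*4.8 - (14.9)*(-6.9) = 75.45
Numerator imag = -14.9*4.8 - (-5.7)*(-6.9) = -110.85
Denominator = 70.65
Re(z) = 75.45/70.65 = 1.0679
Im(z) = -110.85/70.65 = -1.5690

Re(z) = 1.0679, Im(z) = -1.5690


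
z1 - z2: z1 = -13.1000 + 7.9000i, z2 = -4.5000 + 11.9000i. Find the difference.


Real: -13.1 + 4.5 = -8.6
Imag: 7.9 - 11.9 = -4

-8.6000 - 4.0000i


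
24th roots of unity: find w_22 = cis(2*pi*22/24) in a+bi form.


Angle = 360*22/24 = 330°
a = cos(330°) = 0.8660
b = sin(330°) = -0.5000

0.8660 - 0.5000i


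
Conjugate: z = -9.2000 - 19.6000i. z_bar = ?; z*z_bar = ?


z_bar = -9.2000 + 19.6000i
z*z_bar = (-9.2)^2 + (-19.6)^2 = 84.64 + 384.16 = 468.8

z_bar = -9.2000 + 19.6000i, z*z_bar = 468.8


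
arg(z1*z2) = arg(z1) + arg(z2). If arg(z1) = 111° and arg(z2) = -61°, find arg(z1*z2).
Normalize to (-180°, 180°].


arg(z1*z2) = 111° - 61° = 50°
Normalized to (-180°, 180°]: 50°

50°


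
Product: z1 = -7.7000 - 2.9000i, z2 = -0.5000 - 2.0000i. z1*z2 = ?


Real = -7.7*(-0.5) - (-2.9)*(-2) = 3.85 - 5.8 = -1.95
Imag = -7.7*(-2) - (0.5)*(-2.9) = 15.4 + 1.45 = 16.85

-1.9500 + 16.8500i


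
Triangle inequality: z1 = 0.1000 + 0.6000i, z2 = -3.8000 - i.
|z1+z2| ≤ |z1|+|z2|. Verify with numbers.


|z1| = sqrt(0.1^2 + 0.6^2) = sqrt(0.37) = 0.6083
|z2| = sqrt((-3.8)^2 + (-1)^2) = sqrt(15.44) = 3.9294
z1+z2 = -3.7000 - 0.4000i
|z1+z2| = sqrt(13.85) = 3.7216
|z1|+|z2| = 0.6083 + 3.9294 = 4.5377

|z1+z2| = 3.7216 ≤ |z1|+|z2| = 4.5377 (verified)


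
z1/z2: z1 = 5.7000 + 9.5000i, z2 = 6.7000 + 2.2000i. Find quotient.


Conjugate of z2 = 6.7000 - 2.2000i
Numerator: (5.7000 + 9.5000i)(6.7000 - 2.2000i) = 59.0900 + 51.1100i
Denominator: 6.7^2 + 2.2^2 = 49.73
Result = (59.0900 + 51.1100i)/49.73

1.1882 + 1.0277i


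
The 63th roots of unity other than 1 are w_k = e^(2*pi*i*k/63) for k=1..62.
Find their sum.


With w = e^(2*pi*i/63), all 63 of the 63th roots of unity w^0 = 1, w, ..., w^(62) sum to 0: 1 + w + ... + w^(62) = (1 - w^63)/(1 - w) = 0 since w^63 = 1, w ≠ 1.
Removing the root 1: w + w^2 + ... + w^(62) = 0 - 1 = -1

Sum = -1


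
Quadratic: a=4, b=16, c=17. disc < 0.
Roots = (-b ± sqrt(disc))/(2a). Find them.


disc = 16^2 - 4*4*17 = 256 - 272 = -16
sqrt(|disc|) = sqrt(16) = 4.0000
Real part = -16/(2*4) = -2.0000
Imag part = 4.0000/(2*4) = 0.5000

-2.0000 ± 0.5000i


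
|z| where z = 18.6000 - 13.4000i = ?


|z| = sqrt(18.6^2 + (-13.4)^2) = sqrt(345.96 + 179.56) = sqrt(525.52) = 22.9242

|z| = 22.9242


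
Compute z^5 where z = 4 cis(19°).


r^5 = 4^5 = 1024
n*theta = 5*19° = 95° = 95° (mod 360)
a = 1024*cos(95°) = -89.2475
b = 1024*sin(95°) = 1020.1034

1024 cis(95°) = -89.2475 + 1020.1034i


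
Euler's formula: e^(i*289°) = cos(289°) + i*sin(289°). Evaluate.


cos(289°) = 0.3256
sin(289°) = -0.9455

e^(i*289°) = 0.3256 - 0.9455i


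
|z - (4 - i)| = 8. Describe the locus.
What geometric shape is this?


|z - z0| = r is a circle with center z0 and radius r.
Center = (4, -1), radius = 8

Circle with center (4, -1) and radius 8


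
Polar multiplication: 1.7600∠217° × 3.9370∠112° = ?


r = 1.7600 * 3.9370 = 6.9291
theta = 217° + 112° = 329° = 329° (mod 360)

6.9291 cis(329°)


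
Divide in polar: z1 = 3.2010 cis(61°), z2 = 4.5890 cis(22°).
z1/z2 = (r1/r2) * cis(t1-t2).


r = 3.2010 / 4.5890 = 0.6975
theta = 61° - 22° = 39° = 39° (mod 360)

0.6975 cis(39°)


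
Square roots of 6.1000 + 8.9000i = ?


|z| = sqrt(37.21+79.21) = 10.7898
sqrt((|z|+a)/2) = sqrt((10.7898+6.1)/2) = sqrt(8.4449) = 2.9060
sqrt((|z|-a)/2) = sqrt((10.7898-6.1)/2) = sqrt(2.3449) = 1.5313

±(2.9060 + 1.5313i) i.e. 2.9060 + 1.5313i and -2.9060 - 1.5313i


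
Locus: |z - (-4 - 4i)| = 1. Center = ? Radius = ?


|z - z0| = r is a circle with center z0 and radius r.
Center = (-4, -4), radius = 1

Circle with center (-4, -4) and radius 1


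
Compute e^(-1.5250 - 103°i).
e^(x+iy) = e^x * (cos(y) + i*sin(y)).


e^-1.5250 = 0.2176
cos(-103°) = -0.225
sin(-103°) = -0.9744
Real = 0.2176*(-0.225) = -0.0490
Imag = 0.2176*(-0.9744) = -0.2120

-0.0490 - 0.2120i


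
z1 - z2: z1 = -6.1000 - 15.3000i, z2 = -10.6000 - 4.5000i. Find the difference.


Real: -6.1 + 10.6 = 4.5
Imag: -15.3 + 4.5 = -10.8

4.5000 - 10.8000i


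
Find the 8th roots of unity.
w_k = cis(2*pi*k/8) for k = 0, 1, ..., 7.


The 8th roots of unity are cis(360k/8°) for k=0..7
Angle step = 360/8 = 45°
Primitive root: cis(45°)
Primitive root = 0.7071 + 0.7071i

8 roots at angles: 0°, 45°, 90°, 135°, 180°, 225°, 270°, 315°


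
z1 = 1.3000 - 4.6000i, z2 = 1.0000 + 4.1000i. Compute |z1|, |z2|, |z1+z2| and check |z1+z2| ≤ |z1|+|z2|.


|z1| = sqrt(1.3^2 + (-4.6)^2) = sqrt(22.85) = 4.7802
|z2| = sqrt(1^2 + 4.1^2) = sqrt(17.81) = 4.2202
z1+z2 = 2.3000 - 0.5000i
|z1+z2| = sqrt(5.54) = 2.3537
|z1|+|z2| = 4.7802 + 4.2202 = 9.0004

|z1+z2| = 2.3537 ≤ |z1|+|z2| = 9.0004 (verified)


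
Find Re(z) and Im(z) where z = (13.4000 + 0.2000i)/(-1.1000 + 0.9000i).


Multiply by conjugate: (13.4000 + 0.2000i)(-1.1000 - 0.9000i) / ((-1.1)^2 + 0.9^2)
Numerator real = 13.4*(-1.1) + 0.2*0.9 = -14.56
Numerator imag = 0.2*(-1.1) - 13.4*0.9 = -12.28
Denominator = 2.02
Re(z) = -14.56/2.02 = -7.2079
Im(z) = -12.28/2.02 = -6.0792

Re(z) = -7.2079, Im(z) = -6.0792


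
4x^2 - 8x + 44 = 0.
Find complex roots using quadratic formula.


disc = (-8)^2 - 4*4*44 = 64 - 704 = -640
sqrt(|disc|) = sqrt(640) = 25.2982
Real part = 8/(2*4) = 1.0000
Imag part = 25.2982/(2*4) = 3.1623

1.0000 ± 3.1623i


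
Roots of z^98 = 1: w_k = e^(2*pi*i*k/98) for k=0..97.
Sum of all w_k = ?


The sum of all 98th roots of unity is 0.
Geometric series: (1 - w^98)/(1 - w) = (1-1)/(1-w) = 0 since w^98 = 1, w ≠ 1.
Alternatively: coefficient of z^97 in z^98 - 1 is 0.

0


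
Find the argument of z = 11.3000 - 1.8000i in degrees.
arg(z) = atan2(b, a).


Re = 11.3, Im = -1.8
arg = atan2(-1.8, 11.3) = -9.0507 degrees

arg(z) = -9.0507 degrees


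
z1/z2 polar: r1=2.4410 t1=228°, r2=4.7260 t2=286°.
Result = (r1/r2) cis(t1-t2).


r = 2.4410 / 4.7260 = 0.5165
theta = 228° - 286° = -58° = 302° (mod 360)

0.5165 cis(302°)


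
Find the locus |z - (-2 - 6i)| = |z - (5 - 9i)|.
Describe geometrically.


Equal distances means the locus is the perpendicular bisector of z1 and z2.
Midpoint = ((-2+5)/2, (-6+(-9))/2) = (1.5000, -7.5000)

Perpendicular bisector through (1.5000, -7.5000)


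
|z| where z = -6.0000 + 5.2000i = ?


|z| = sqrt((-6)^2 + 5.2^2) = sqrt(36 + 27.04) = sqrt(63.04) = 7.9398

|z| = 7.9398


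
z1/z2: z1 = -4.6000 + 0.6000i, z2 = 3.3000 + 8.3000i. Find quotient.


Conjugate of z2 = 3.3000 - 8.3000i
Numerator: (-4.6000 + 0.6000i)(3.3000 - 8.3000i) = -10.2000 + 40.1600i
Denominator: 3.3^2 + 8.3^2 = 79.78
Result = (-10.2000 + 40.1600i)/79.78

-0.1279 + 0.5034i


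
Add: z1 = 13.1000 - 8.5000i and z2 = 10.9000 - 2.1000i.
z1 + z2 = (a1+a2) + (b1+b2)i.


Real: 13.1 + 10.9 = 24
Imag: -8.5 - 2.1 = -10.6

24.0000 - 10.6000i


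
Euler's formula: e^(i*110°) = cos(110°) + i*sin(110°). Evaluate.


cos(110°) = -0.3420
sin(110°) = 0.9397

e^(i*110°) = -0.3420 + 0.9397i


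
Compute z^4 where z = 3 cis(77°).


r^4 = 3^4 = 81
n*theta = 4*77° = 308° = 308° (mod 360)
a = 81*cos(308°) = 49.8686
b = 81*sin(308°) = -63.8289

81 cis(308°) = 49.8686 - 63.8289i


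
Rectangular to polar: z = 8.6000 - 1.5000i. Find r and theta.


r = sqrt(73.96+2.25) = sqrt(76.21) = 8.7298
theta = atan2(-1.5, 8.6) = -9.8939 degrees

r = 8.7298, theta = -9.8939 degrees


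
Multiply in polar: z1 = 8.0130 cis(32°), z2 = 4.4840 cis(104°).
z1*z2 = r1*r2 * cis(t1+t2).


r = 8.0130 * 4.4840 = 35.9303
theta = 32° + 104° = 136° = 136° (mod 360)

35.9303 cis(136°)


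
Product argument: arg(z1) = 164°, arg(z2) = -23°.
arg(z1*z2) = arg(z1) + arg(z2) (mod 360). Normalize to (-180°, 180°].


arg(z1*z2) = 164° - 23° = 141°
Normalized to (-180°, 180°]: 141°

141°


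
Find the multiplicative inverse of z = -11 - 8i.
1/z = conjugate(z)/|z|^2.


|z|^2 = 121+64 = 185
1/z = (-11 + 8i)/185

1/z = -0.0595 + 0.0432i


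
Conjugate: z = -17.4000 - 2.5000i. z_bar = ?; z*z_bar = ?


z_bar = -17.4000 + 2.5000i
z*z_bar = (-17.4)^2 + (-2.5)^2 = 302.76 + 6.25 = 309.01

z_bar = -17.4000 + 2.5000i, z*z_bar = 309.01


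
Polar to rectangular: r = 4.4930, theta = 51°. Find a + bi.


a = 4.4930*cos(51°) = 4.4930*0.62932 = 2.8275
b = 4.4930*sin(51°) = 4.4930*0.77715 = 3.4917

2.8275 + 3.4917i


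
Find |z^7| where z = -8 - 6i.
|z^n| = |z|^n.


|z| = sqrt(64+36) = sqrt(100) = 10
|z^7| = |z|^7 = 10^7 = 10000000

|z^7| = 10000000


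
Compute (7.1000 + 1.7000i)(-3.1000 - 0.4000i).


Real = 7.1*(-3.1) - 1.7*(-0.4) = -22.01 - (-0.68) = -21.33
Imag = 7.1*(-0.4) - (3.1)*1.7 = -2.84 - (5.27) = -8.11

-21.3300 - 8.1100i


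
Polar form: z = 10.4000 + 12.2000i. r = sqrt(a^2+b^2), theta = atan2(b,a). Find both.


r = sqrt(108.16+148.84) = sqrt(257) = 16.0312
theta = atan2(12.2, 10.4) = 49.5538 degrees

r = 16.0312, theta = 49.5538 degrees


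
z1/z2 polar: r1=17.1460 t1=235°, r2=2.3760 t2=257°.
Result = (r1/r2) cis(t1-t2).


r = 17.1460 / 2.3760 = 7.2163
theta = 235° - 257° = -22° = 338° (mod 360)

7.2163 cis(338°)


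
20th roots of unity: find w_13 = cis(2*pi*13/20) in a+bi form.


Angle = 360*13/20 = 234°
a = cos(234°) = -0.5878
b = sin(234°) = -0.8090

-0.5878 - 0.8090i


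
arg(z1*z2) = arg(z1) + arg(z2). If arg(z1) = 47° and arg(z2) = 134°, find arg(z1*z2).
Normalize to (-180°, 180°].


arg(z1*z2) = 47° + 134° = 181°
Normalized to (-180°, 180°]: -179°

-179°


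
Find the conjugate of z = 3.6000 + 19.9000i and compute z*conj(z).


z_bar = 3.6000 - 19.9000i
z*z_bar = 3.6^2 + 19.9^2 = 12.96 + 396.01 = 408.97

z_bar = 3.6000 - 19.9000i, z*z_bar = 408.97


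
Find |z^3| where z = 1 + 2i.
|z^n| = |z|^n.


|z| = sqrt(1+4) = sqrt(5) = 2.2361
|z^3| = |z|^3 = (sqrt(5))^3 = 5*sqrt(5)

|z^3| = 5*sqrt(5) ≈ 11.1803


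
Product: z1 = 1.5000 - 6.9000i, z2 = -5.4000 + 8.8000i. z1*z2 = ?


Real = 1.5*(-5.4) - (-6.9)*8.8 = -8.1 - (-60.72) = 52.62
Imag = 1.5*8.8 - (5.4)*(-6.9) = 13.2 + 37.26 = 50.46

52.6200 + 50.4600i


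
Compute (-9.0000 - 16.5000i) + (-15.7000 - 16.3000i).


Real: -9 - 15.7 = -24.7
Imag: -16.5 - 16.3 = -32.8

-24.7000 - 32.8000i


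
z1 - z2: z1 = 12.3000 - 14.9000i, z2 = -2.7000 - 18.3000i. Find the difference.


Real: 12.3 + 2.7 = 15
Imag: -14.9 + 18.3 = 3.4

15.0000 + 3.4000i


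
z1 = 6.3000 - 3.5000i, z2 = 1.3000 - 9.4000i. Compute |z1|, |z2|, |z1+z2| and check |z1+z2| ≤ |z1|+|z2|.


|z1| = sqrt(6.3^2 + (-3.5)^2) = sqrt(51.94) = 7.2069
|z2| = sqrt(1.3^2 + (-9.4)^2) = sqrt(90.05) = 9.4895
z1+z2 = 7.6000 - 12.9000i
|z1+z2| = sqrt(224.17) = 14.9723
|z1|+|z2| = 7.2069 + 9.4895 = 16.6964

|z1+z2| = 14.9723 ≤ |z1|+|z2| = 16.6964 (verified)


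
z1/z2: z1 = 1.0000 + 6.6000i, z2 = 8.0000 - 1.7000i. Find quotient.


Conjugate of z2 = 8.0000 + 1.7000i
Numerator: (1.0000 + 6.6000i)(8.0000 + 1.7000i) = -3.2200 + 54.5000i
Denominator: 8^2 + (-1.7)^2 = 66.89
Result = (-3.2200 + 54.5000i)/66.89

-0.0481 + 0.8148i


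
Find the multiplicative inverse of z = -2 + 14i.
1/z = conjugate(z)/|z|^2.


|z|^2 = 4+196 = 200
1/z = (-2 - 14i)/200

1/z = -0.0100 - 0.0700i


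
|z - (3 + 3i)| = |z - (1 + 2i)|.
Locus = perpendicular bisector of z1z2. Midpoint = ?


Equal distances means the locus is the perpendicular bisector of z1 and z2.
Midpoint = ((3+1)/2, (3+2)/2) = (2.0000, 2.5000)

Perpendicular bisector through (2.0000, 2.5000)


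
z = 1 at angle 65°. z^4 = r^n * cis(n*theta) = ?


r^4 = 1^4 = 1
n*theta = 4*65° = 260° = 260° (mod 360)
a = 1*cos(260°) = -0.1736
b = 1*sin(260°) = -0.9848

1 cis(260°) = -0.1736 - 0.9848i


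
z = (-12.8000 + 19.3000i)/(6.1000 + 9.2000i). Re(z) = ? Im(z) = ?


Multiply by conjugate: (-12.8000 + 19.3000i)(6.1000 - 9.2000i) / (6.1^2 + 9.2^2)
Numerator real = -12.8*6.1 + 19.3*9.2 = 99.48
Numerator imag = 19.3*6.1 - (-12.8)*9.2 = 235.49
Denominator = 121.85
Re(z) = 99.48/121.85 = 0.8164
Im(z) = 235.49/121.85 = 1.9326

Re(z) = 0.8164, Im(z) = 1.9326


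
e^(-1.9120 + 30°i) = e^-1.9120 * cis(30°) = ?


e^-1.9120 = 0.1478
cos(30°) = 0.866
sin(30°) = 0.5
Real = 0.1478*0.866 = 0.1280
Imag = 0.1478*0.5 = 0.0739

0.1280 + 0.0739i


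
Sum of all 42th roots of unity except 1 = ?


With w = e^(2*pi*i/42), all 42 of the 42th roots of unity w^0 = 1, w, ..., w^(41) sum to 0: 1 + w + ... + w^(41) = (1 - w^42)/(1 - w) = 0 since w^42 = 1, w ≠ 1.
Removing the root 1: w + w^2 + ... + w^(41) = 0 - 1 = -1

Sum = -1


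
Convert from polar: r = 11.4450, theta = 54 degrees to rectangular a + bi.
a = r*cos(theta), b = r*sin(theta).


a = 11.4450*cos(54°) = 11.4450*0.587785 = 6.7272
b = 11.4450*sin(54°) = 11.4450*0.80902 = 9.2592

6.7272 + 9.2592i


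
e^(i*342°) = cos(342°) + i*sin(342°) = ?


cos(342°) = 0.9511
sin(342°) = -0.3090

e^(i*342°) = 0.9511 - 0.3090i


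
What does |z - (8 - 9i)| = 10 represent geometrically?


|z - z0| = r is a circle with center z0 and radius r.
Center = (8, -9), radius = 10

Circle with center (8, -9) and radius 10


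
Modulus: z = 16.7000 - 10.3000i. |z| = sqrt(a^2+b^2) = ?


|z| = sqrt(16.7^2 + (-10.3)^2) = sqrt(278.89 + 106.09) = sqrt(384.98) = 19.6209

|z| = 19.6209


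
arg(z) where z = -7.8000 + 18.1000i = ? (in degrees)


Re = -7.8, Im = 18.1
arg = atan2(18.1, -7.8) = 113.3131 degrees

arg(z) = 113.3131 degrees


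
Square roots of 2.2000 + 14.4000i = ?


|z| = sqrt(4.84+207.36) = 14.5671
sqrt((|z|+a)/2) = sqrt((14.5671+2.2)/2) = sqrt(8.3835) = 2.8954
sqrt((|z|-a)/2) = sqrt((14.5671-2.2)/2) = sqrt(6.1835) = 2.4867

±(2.8954 + 2.4867i) i.e. 2.8954 + 2.4867i and -2.8954 - 2.4867i


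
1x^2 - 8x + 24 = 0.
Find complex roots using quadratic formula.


disc = (-8)^2 - 4*1*24 = 64 - 96 = -32
sqrt(|disc|) = sqrt(32) = 5.6569
Real part = 8/(2*1) = 4.0000
Imag part = 5.6569/(2*1) = 2.8284

4.0000 ± 2.8284i


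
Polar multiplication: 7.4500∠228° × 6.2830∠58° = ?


r = 7.4500 * 6.2830 = 46.8084
theta = 228° + 58° = 286° = 286° (mod 360)

46.8084 cis(286°)


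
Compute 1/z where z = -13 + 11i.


|z|^2 = 169+121 = 290
1/z = (-13 - 11i)/290

1/z = -0.0448 - 0.0379i


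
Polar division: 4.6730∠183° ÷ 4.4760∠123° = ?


r = 4.6730 / 4.4760 = 1.0440
theta = 183° - 123° = 60° = 60° (mod 360)

1.0440 cis(60°)


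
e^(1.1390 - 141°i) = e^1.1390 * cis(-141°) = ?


e^1.1390 = 3.12364
cos(-141°) = -0.77715
sin(-141°) = -0.62932
Real = 3.12364*(-0.77715) = -2.4275
Imag = 3.12364*(-0.62932) = -1.9658

-2.4275 - 1.9658i


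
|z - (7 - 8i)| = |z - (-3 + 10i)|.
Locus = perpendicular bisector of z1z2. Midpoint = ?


Equal distances means the locus is the perpendicular bisector of z1 and z2.
Midpoint = ((7+(-3))/2, (-8+10)/2) = (2.0000, 1.0000)

Perpendicular bisector through (2.0000, 1.0000)


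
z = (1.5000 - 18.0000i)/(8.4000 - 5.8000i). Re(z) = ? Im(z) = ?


Multiply by conjugate: (1.5000 - 18.0000i)(8.4000 + 5.8000i) / (8.4^2 + (-5.8)^2)
Numerator real = 1.5*8.4 - (18)*(-5.8) = 117
Numerator imag = -18*8.4 - 1.5*(-5.8) = -142.5
Denominator = 104.2
Re(z) = 117/104.2 = 1.1228
Im(z) = -142.5/104.2 = -1.3676

Re(z) = 1.1228, Im(z) = -1.3676


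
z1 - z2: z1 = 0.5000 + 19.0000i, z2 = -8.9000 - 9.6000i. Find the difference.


Real: 0.5 + 8.9 = 9.4
Imag: 19 + 9.6 = 28.6

9.4000 + 28.6000i


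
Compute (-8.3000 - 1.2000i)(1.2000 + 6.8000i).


Real = -8.3*1.2 - (-1.2)*6.8 = -9.96 - (-8.16) = -1.8
Imag = -8.3*6.8 + 1.2*(-1.2) = -56.44 - (1.44) = -57.88

-1.8000 - 57.8800i


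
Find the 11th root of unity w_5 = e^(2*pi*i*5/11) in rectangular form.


Angle = 360*5/11 = 163.6364°
a = cos(163.6364°) = -0.9595
b = sin(163.6364°) = 0.2817

-0.9595 + 0.2817i


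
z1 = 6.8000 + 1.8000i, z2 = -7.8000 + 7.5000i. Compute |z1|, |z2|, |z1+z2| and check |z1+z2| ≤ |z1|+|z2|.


|z1| = sqrt(6.8^2 + 1.8^2) = sqrt(49.48) = 7.0342
|z2| = sqrt((-7.8)^2 + 7.5^2) = sqrt(117.09) = 10.8208
z1+z2 = -1.0000 + 9.3000i
|z1+z2| = sqrt(87.49) = 9.3536
|z1|+|z2| = 7.0342 + 10.8208 = 17.8550

|z1+z2| = 9.3536 ≤ |z1|+|z2| = 17.8550 (verified)


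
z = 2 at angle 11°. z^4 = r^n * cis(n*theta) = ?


r^4 = 2^4 = 16
n*theta = 4*11° = 44° = 44° (mod 360)
a = 16*cos(44°) = 11.5094
b = 16*sin(44°) = 11.1145

16 cis(44°) = 11.5094 + 11.1145i


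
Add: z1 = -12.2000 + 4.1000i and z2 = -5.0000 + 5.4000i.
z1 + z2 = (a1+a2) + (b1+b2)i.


Real: -12.2 - 5 = -17.2
Imag: 4.1 + 5.4 = 9.5

-17.2000 + 9.5000i


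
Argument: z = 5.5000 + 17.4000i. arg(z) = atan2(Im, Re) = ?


Re = 5.5, Im = 17.4
arg = atan2(17.4, 5.5) = 72.4587 degrees

arg(z) = 72.4587 degrees


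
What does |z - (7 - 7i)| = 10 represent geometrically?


|z - z0| = r is a circle with center z0 and radius r.
Center = (7, -7), radius = 10

Circle with center (7, -7) and radius 10


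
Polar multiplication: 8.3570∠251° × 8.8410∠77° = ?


r = 8.3570 * 8.8410 = 73.8842
theta = 251° + 77° = 328° = 328° (mod 360)

73.8842 cis(328°)


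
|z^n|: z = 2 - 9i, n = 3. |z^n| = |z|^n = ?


|z| = sqrt(4+81) = sqrt(85) = 9.2195
|z^3| = |z|^3 = (sqrt(85))^3 = 85*sqrt(85)

|z^3| = 85*sqrt(85) ≈ 783.6613


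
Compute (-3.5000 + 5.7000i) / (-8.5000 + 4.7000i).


Conjugate of z2 = -8.5000 - 4.7000i
Numerator: (-3.5000 + 5.7000i)(-8.5000 - 4.7000i) = 56.5400 - 32.0000i
Denominator: (-8.5)^2 + 4.7^2 = 94.34
Result = (56.5400 - 32.0000i)/94.34

0.5993 - 0.3392i


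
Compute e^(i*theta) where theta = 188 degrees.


cos(188°) = -0.9903
sin(188°) = -0.1392

e^(i*188°) = -0.9903 - 0.1392i


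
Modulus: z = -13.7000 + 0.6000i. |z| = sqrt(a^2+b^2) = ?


|z| = sqrt((-13.7)^2 + 0.6^2) = sqrt(187.69 + 0.36) = sqrt(188.05) = 13.7131

|z| = 13.7131


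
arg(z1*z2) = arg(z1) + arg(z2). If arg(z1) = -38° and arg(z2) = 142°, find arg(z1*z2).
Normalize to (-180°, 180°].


arg(z1*z2) = -38° + 142° = 104°
Normalized to (-180°, 180°]: 104°

104°


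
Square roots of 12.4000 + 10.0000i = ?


|z| = sqrt(153.76+100) = 15.9298
sqrt((|z|+a)/2) = sqrt((15.9298+12.4)/2) = sqrt(14.1649) = 3.7636
sqrt((|z|-a)/2) = sqrt((15.9298-12.4)/2) = sqrt(1.7649) = 1.3285

±(3.7636 + 1.3285i) i.e. 3.7636 + 1.3285i and -3.7636 - 1.3285i


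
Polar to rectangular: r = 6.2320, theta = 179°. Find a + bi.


a = 6.2320*cos(179°) = 6.2320*(-0.99985) = -6.2311
b = 6.2320*sin(179°) = 6.2320*0.017452 = 0.1088

-6.2311 + 0.1088i


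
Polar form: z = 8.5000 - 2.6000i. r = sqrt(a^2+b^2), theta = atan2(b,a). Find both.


r = sqrt(72.25+6.76) = sqrt(79.01) = 8.8888
theta = atan2(-2.6, 8.5) = -17.0079 degrees

r = 8.8888, theta = -17.0079 degrees


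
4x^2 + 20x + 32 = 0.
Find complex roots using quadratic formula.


disc = 20^2 - 4*4*32 = 400 - 512 = -112
sqrt(|disc|) = sqrt(112) = 10.5830
Real part = -20/(2*4) = -2.5000
Imag part = 10.5830/(2*4) = 1.3229

-2.5000 ± 1.3229i


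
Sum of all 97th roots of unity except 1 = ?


With w = e^(2*pi*i/97), all 97 of the 97th roots of unity w^0 = 1, w, ..., w^(96) sum to 0: 1 + w + ... + w^(96) = (1 - w^97)/(1 - w) = 0 since w^97 = 1, w ≠ 1.
Removing the root 1: w + w^2 + ... + w^(96) = 0 - 1 = -1

Sum = -1


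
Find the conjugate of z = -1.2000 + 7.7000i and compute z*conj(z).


z_bar = -1.2000 - 7.7000i
z*z_bar = (-1.2)^2 + 7.7^2 = 1.44 + 59.29 = 60.73

z_bar = -1.2000 - 7.7000i, z*z_bar = 60.73


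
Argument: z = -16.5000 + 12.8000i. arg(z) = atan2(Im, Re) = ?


Re = -16.5, Im = 12.8
arg = atan2(12.8, -16.5) = 142.1972 degrees

arg(z) = 142.1972 degrees


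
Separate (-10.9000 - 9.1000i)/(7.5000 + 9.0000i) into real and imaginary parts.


Multiply by conjugate: (-10.9000 - 9.1000i)(7.5000 - 9.0000i) / (7.5^2 + 9^2)
Numerator real = -10.9*7.5 - (9.1)*9 = -163.65
Numerator imag = -9.1*7.5 - (-10.9)*9 = 29.85
Denominator = 137.25
Re(z) = -163.65/137.25 = -1.1923
Im(z) = 29.85/137.25 = 0.2175

Re(z) = -1.1923, Im(z) = 0.2175


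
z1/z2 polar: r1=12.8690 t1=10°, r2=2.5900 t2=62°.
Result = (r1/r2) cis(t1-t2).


r = 12.8690 / 2.5900 = 4.9687
theta = 10° - 62° = -52° = 308° (mod 360)

4.9687 cis(308°)


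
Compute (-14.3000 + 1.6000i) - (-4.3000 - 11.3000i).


Real: -14.3 + 4.3 = -10
Imag: 1.6 + 11.3 = 12.9

-10.0000 + 12.9000i


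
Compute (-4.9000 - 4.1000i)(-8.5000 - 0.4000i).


Real = -4.9*(-8.5) - (-4.1)*(-0.4) = 41.65 - 1.64 = 40.01
Imag = -4.9*(-0.4) - (8.5)*(-4.1) = 1.96 + 34.85 = 36.81

40.0100 + 36.8100i


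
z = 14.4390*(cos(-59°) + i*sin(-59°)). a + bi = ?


a = 14.4390*cos(-59°) = 14.4390*0.515038 = 7.4366
b = 14.4390*sin(-59°) = 14.4390*(-0.857167) = -12.3766

7.4366 - 12.3766i


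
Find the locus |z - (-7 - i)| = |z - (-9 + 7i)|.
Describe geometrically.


Equal distances means the locus is the perpendicular bisector of z1 and z2.
Midpoint = ((-7+(-9))/2, (-1+7)/2) = (-8.0000, 3.0000)

Perpendicular bisector through (-8.0000, 3.0000)


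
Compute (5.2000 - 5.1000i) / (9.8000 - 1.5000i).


Conjugate of z2 = 9.8000 + 1.5000i
Numerator: (5.2000 - 5.1000i)(9.8000 + 1.5000i) = 58.6100 - 42.1800i
Denominator: 9.8^2 + (-1.5)^2 = 98.29
Result = (58.6100 - 42.1800i)/98.29

0.5963 - 0.4291i


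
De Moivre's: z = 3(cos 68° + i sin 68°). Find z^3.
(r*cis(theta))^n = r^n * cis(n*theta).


r^3 = 3^3 = 27
n*theta = 3*68° = 204° = 204° (mod 360)
a = 27*cos(204°) = -24.6657
b = 27*sin(204°) = -10.9819

27 cis(204°) = -24.6657 - 10.9819i


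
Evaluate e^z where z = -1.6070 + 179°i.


e^-1.6070 = 0.2005
cos(179°) = -0.9998
sin(179°) = 0.0175
Real = 0.2005*(-0.9998) = -0.2005
Imag = 0.2005*0.0175 = 0.0035

-0.2005 + 0.0035i


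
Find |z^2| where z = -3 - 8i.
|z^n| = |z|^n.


|z| = sqrt(9+64) = sqrt(73) = 8.5440
|z^2| = |z|^2 = (sqrt(73))^2 = 73

|z^2| = 73


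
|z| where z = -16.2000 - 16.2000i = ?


|z| = sqrt((-16.2)^2 + (-16.2)^2) = sqrt(262.44 + 262.44) = sqrt(524.88) = 22.9103

|z| = 22.9103


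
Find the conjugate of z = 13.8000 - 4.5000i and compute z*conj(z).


z_bar = 13.8000 + 4.5000i
z*z_bar = 13.8^2 + (-4.5)^2 = 190.44 + 20.25 = 210.69

z_bar = 13.8000 + 4.5000i, z*z_bar = 210.69


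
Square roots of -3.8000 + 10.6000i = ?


|z| = sqrt(14.44+112.36) = 11.2606
sqrt((|z|+a)/2) = sqrt((11.2606+(-3.8))/2) = sqrt(3.7303) = 1.9314
sqrt((|z|-a)/2) = sqrt((11.2606-(-3.8))/2) = sqrt(7.5303) = 2.7441

±(1.9314 + 2.7441i) i.e. 1.9314 + 2.7441i and -1.9314 - 2.7441i


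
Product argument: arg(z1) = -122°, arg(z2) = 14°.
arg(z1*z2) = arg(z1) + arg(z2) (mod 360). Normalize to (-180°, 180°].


arg(z1*z2) = -122° + 14° = -108°
Normalized to (-180°, 180°]: -108°

-108°


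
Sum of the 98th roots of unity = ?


The sum of all 98th roots of unity is 0.
Geometric series: (1 - w^98)/(1 - w) = (1-1)/(1-w) = 0 since w^98 = 1, w ≠ 1.
Alternatively: coefficient of z^97 in z^98 - 1 is 0.

0


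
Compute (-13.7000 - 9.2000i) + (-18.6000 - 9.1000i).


Real: -13.7 - 18.6 = -32.3
Imag: -9.2 - 9.1 = -18.3

-32.3000 - 18.3000i


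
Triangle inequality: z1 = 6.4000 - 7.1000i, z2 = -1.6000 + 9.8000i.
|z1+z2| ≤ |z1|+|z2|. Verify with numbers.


|z1| = sqrt(6.4^2 + (-7.1)^2) = sqrt(91.37) = 9.5588
|z2| = sqrt((-1.6)^2 + 9.8^2) = sqrt(98.6) = 9.9298
z1+z2 = 4.8000 + 2.7000i
|z1+z2| = sqrt(30.33) = 5.5073
|z1|+|z2| = 9.5588 + 9.9298 = 19.4886

|z1+z2| = 5.5073 ≤ |z1|+|z2| = 19.4886 (verified)


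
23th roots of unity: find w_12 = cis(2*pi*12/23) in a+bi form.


Angle = 360*12/23 = 187.8261°
a = cos(187.8261°) = -0.9907
b = sin(187.8261°) = -0.1362

-0.9907 - 0.1362i


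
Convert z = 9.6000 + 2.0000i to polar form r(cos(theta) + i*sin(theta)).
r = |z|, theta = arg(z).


r = sqrt(92.16+4) = sqrt(96.16) = 9.8061
theta = atan2(2, 9.6) = 11.7683 degrees

r = 9.8061, theta = 11.7683 degrees


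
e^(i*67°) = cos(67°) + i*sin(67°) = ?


cos(67°) = 0.3907
sin(67°) = 0.9205

e^(i*67°) = 0.3907 + 0.9205i


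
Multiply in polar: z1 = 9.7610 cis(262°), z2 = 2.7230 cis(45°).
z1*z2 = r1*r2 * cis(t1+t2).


r = 9.7610 * 2.7230 = 26.5792
theta = 262° + 45° = 307° = 307° (mod 360)

26.5792 cis(307°)


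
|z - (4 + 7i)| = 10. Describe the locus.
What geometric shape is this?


|z - z0| = r is a circle with center z0 and radius r.
Center = (4, 7), radius = 10

Circle with center (4, 7) and radius 10


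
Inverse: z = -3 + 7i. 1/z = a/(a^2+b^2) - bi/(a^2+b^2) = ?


|z|^2 = 9+49 = 58
1/z = (-3 - 7i)/58

1/z = -0.0517 - 0.1207i


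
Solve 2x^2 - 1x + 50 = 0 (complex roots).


disc = (-1)^2 - 4*2*50 = 1 - 400 = -399
sqrt(|disc|) = sqrt(399) = 19.9750
Real part = 1/(2*2) = 0.2500
Imag part = 19.9750/(2*2) = 4.9937

0.2500 ± 4.9937i


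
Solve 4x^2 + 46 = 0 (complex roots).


disc = 0^2 - 4*4*46 = 0 - 736 = -736
sqrt(|disc|) = sqrt(736) = 27.1293
Real part = 0/(2*4) = 0
Imag part = 27.1293/(2*4) = 3.3912

0 ± 3.3912i


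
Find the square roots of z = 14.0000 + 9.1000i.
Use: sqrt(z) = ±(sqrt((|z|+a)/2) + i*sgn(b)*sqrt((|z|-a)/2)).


|z| = sqrt(196+82.81) = 16.6976
sqrt((|z|+a)/2) = sqrt((16.6976+14)/2) = sqrt(15.3488) = 3.9178
sqrt((|z|-a)/2) = sqrt((16.6976-14)/2) = sqrt(1.3488) = 1.1614

±(3.9178 + 1.1614i) i.e. 3.9178 + 1.1614i and -3.9178 - 1.1614i


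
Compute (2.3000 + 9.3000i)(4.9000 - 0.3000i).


Real = 2.3*4.9 - 9.3*(-0.3) = 11.27 - (-2.79) = 14.06
Imag = 2.3*(-0.3) + 4.9*9.3 = -0.69 + 45.57 = 44.88

14.0600 + 44.8800i


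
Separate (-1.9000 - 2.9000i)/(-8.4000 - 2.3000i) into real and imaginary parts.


Multiply by conjugate: (-1.9000 - 2.9000i)(-8.4000 + 2.3000i) / ((-8.4)^2 + (-2.3)^2)
Numerator real = -1.9*(-8.4) - (2.9)*(-2.3) = 22.63
Numerator imag = -2.9*(-8.4) - (-1.9)*(-2.3) = 19.99
Denominator = 75.85
Re(z) = 22.63/75.85 = 0.2984
Im(z) = 19.99/75.85 = 0.2635

Re(z) = 0.2984, Im(z) = 0.2635


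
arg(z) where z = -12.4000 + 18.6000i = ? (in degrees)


Re = -12.4, Im = 18.6
arg = atan2(18.6, -12.4) = 123.6901 degrees

arg(z) = 123.6901 degrees


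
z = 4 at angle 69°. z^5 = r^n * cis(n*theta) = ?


r^5 = 4^5 = 1024
n*theta = 5*69° = 345° = 345° (mod 360)
a = 1024*cos(345°) = 989.1080
b = 1024*sin(345°) = -265.0307

1024 cis(345°) = 989.1080 - 265.0307i


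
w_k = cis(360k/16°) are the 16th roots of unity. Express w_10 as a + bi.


Angle = 360*10/16 = 225°
a = cos(225°) = -0.7071
b = sin(225°) = -0.7071

-0.7071 - 0.7071i


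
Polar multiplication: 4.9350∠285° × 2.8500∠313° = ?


r = 4.9350 * 2.8500 = 14.0648
theta = 285° + 313° = 598° = 238° (mod 360)

14.0648 cis(238°)


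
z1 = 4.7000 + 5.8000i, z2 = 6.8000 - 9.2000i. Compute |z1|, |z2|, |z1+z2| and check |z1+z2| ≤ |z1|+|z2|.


|z1| = sqrt(4.7^2 + 5.8^2) = sqrt(55.73) = 7.4653
|z2| = sqrt(6.8^2 + (-9.2)^2) = sqrt(130.88) = 11.4403
z1+z2 = 11.5000 - 3.4000i
|z1+z2| = sqrt(143.81) = 11.9921
|z1|+|z2| = 7.4653 + 11.4403 = 18.9056

|z1+z2| = 11.9921 ≤ |z1|+|z2| = 18.9056 (verified)


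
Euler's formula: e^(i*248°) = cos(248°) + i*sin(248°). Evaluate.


cos(248°) = -0.3746
sin(248°) = -0.9272

e^(i*248°) = -0.3746 - 0.9272i


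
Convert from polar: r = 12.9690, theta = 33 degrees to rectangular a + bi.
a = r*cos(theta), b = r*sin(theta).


a = 12.9690*cos(33°) = 12.9690*0.83867 = 10.8767
b = 12.9690*sin(33°) = 12.9690*0.54464 = 7.0634

10.8767 + 7.0634i


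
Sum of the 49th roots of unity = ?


The sum of all 49th roots of unity is 0.
Geometric series: (1 - w^49)/(1 - w) = (1-1)/(1-w) = 0 since w^49 = 1, w ≠ 1.
Alternatively: coefficient of z^48 in z^49 - 1 is 0.

0


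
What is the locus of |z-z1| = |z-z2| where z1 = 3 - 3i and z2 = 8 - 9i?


Equal distances means the locus is the perpendicular bisector of z1 and z2.
Midpoint = ((3+8)/2, (-3+(-9))/2) = (5.5000, -6.0000)

Perpendicular bisector through (5.5000, -6.0000)


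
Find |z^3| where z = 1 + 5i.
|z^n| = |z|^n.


|z| = sqrt(1+25) = sqrt(26) = 5.0990
|z^3| = |z|^3 = (sqrt(26))^3 = 26*sqrt(26)

|z^3| = 26*sqrt(26) ≈ 132.5745


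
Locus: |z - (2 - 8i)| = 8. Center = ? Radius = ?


|z - z0| = r is a circle with center z0 and radius r.
Center = (2, -8), radius = 8

Circle with center (2, -8) and radius 8


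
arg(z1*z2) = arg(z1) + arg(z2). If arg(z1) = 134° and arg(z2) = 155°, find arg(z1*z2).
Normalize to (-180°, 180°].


arg(z1*z2) = 134° + 155° = 289°
Normalized to (-180°, 180°]: -71°

-71°


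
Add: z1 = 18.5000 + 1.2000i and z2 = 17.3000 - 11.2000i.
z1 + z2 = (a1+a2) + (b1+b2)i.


Real: 18.5 + 17.3 = 35.8
Imag: 1.2 - 11.2 = -10

35.8000 - 10.0000i


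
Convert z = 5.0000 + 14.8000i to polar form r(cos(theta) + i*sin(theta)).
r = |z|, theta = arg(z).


r = sqrt(25+219.04) = sqrt(244.04) = 15.6218
theta = atan2(14.8, 5) = 71.3331 degrees

r = 15.6218, theta = 71.3331 degrees
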